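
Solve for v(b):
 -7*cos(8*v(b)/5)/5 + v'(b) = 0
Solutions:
 -7*b/5 - 5*log(sin(8*v(b)/5) - 1)/16 + 5*log(sin(8*v(b)/5) + 1)/16 = C1


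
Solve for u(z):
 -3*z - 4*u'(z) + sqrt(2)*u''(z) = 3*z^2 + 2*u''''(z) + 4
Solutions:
 u(z) = C1 + C2*exp(3^(1/3)*z*(sqrt(2)*3^(1/3)/(sqrt(3)*sqrt(108 - sqrt(2))/2 + 9)^(1/3) + 2*(sqrt(3)*sqrt(108 - sqrt(2))/2 + 9)^(1/3))/12)*sin(z*(-3*sqrt(6)/(3*sqrt(3)*sqrt(108 - sqrt(2))/2 + 27)^(1/3) + 2*sqrt(3)*(3*sqrt(3)*sqrt(108 - sqrt(2))/2 + 27)^(1/3))/12) + C3*exp(3^(1/3)*z*(sqrt(2)*3^(1/3)/(sqrt(3)*sqrt(108 - sqrt(2))/2 + 9)^(1/3) + 2*(sqrt(3)*sqrt(108 - sqrt(2))/2 + 9)^(1/3))/12)*cos(z*(-3*sqrt(6)/(3*sqrt(3)*sqrt(108 - sqrt(2))/2 + 27)^(1/3) + 2*sqrt(3)*(3*sqrt(3)*sqrt(108 - sqrt(2))/2 + 27)^(1/3))/12) + C4*exp(-3^(1/3)*z*(sqrt(2)*3^(1/3)/(sqrt(3)*sqrt(108 - sqrt(2))/2 + 9)^(1/3) + 2*(sqrt(3)*sqrt(108 - sqrt(2))/2 + 9)^(1/3))/6) - z^3/4 - 3*z^2/8 - 3*sqrt(2)*z^2/16 - 19*z/16 - 3*sqrt(2)*z/16


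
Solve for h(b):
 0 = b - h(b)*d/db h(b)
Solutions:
 h(b) = -sqrt(C1 + b^2)
 h(b) = sqrt(C1 + b^2)


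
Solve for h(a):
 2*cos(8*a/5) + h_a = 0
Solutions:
 h(a) = C1 - 5*sin(8*a/5)/4


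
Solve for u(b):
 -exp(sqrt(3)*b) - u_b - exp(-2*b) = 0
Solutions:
 u(b) = C1 - sqrt(3)*exp(sqrt(3)*b)/3 + exp(-2*b)/2


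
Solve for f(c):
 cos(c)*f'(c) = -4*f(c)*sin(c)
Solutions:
 f(c) = C1*cos(c)^4


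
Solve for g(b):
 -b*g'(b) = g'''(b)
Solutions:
 g(b) = C1 + Integral(C2*airyai(-b) + C3*airybi(-b), b)


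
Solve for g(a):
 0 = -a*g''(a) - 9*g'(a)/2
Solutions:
 g(a) = C1 + C2/a^(7/2)


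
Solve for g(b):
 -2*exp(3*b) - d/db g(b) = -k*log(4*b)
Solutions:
 g(b) = C1 + b*k*log(b) + b*k*(-1 + 2*log(2)) - 2*exp(3*b)/3


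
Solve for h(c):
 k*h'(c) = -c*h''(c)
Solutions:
 h(c) = C1 + c^(1 - re(k))*(C2*sin(log(c)*Abs(im(k))) + C3*cos(log(c)*im(k)))


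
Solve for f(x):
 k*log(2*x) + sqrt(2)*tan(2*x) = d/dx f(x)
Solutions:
 f(x) = C1 + k*x*(log(x) - 1) + k*x*log(2) - sqrt(2)*log(cos(2*x))/2


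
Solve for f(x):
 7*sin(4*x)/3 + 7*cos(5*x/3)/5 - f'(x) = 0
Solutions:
 f(x) = C1 + 21*sin(5*x/3)/25 - 7*cos(4*x)/12


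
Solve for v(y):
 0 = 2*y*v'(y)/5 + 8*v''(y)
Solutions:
 v(y) = C1 + C2*erf(sqrt(10)*y/20)


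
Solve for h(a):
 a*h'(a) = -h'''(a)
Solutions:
 h(a) = C1 + Integral(C2*airyai(-a) + C3*airybi(-a), a)


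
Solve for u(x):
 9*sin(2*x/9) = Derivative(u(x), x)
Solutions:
 u(x) = C1 - 81*cos(2*x/9)/2


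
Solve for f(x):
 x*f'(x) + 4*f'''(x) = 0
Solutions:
 f(x) = C1 + Integral(C2*airyai(-2^(1/3)*x/2) + C3*airybi(-2^(1/3)*x/2), x)


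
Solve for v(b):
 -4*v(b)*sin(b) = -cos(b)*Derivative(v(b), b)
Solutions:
 v(b) = C1/cos(b)^4


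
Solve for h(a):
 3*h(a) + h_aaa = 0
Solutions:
 h(a) = C3*exp(-3^(1/3)*a) + (C1*sin(3^(5/6)*a/2) + C2*cos(3^(5/6)*a/2))*exp(3^(1/3)*a/2)


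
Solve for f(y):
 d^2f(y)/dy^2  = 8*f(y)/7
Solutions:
 f(y) = C1*exp(-2*sqrt(14)*y/7) + C2*exp(2*sqrt(14)*y/7)


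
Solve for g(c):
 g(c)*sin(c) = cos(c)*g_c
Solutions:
 g(c) = C1/cos(c)


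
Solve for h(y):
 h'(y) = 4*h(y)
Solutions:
 h(y) = C1*exp(4*y)


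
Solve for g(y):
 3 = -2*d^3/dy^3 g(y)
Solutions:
 g(y) = C1 + C2*y + C3*y^2 - y^3/4


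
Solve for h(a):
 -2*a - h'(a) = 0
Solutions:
 h(a) = C1 - a^2


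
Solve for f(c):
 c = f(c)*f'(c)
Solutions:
 f(c) = -sqrt(C1 + c^2)
 f(c) = sqrt(C1 + c^2)


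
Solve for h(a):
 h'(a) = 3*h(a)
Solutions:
 h(a) = C1*exp(3*a)


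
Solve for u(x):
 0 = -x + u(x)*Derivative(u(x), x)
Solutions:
 u(x) = -sqrt(C1 + x^2)
 u(x) = sqrt(C1 + x^2)


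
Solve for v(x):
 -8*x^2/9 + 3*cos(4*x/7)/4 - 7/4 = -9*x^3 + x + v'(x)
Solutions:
 v(x) = C1 + 9*x^4/4 - 8*x^3/27 - x^2/2 - 7*x/4 + 21*sin(4*x/7)/16


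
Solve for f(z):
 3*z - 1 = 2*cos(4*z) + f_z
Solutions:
 f(z) = C1 + 3*z^2/2 - z - sin(4*z)/2


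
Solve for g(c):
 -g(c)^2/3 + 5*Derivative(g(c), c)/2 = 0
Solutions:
 g(c) = -15/(C1 + 2*c)


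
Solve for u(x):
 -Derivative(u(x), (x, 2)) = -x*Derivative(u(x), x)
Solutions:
 u(x) = C1 + C2*erfi(sqrt(2)*x/2)


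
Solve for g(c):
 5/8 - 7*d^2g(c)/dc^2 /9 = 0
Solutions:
 g(c) = C1 + C2*c + 45*c^2/112


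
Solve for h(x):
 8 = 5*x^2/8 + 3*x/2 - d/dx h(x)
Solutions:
 h(x) = C1 + 5*x^3/24 + 3*x^2/4 - 8*x


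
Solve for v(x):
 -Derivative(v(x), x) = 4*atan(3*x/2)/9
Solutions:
 v(x) = C1 - 4*x*atan(3*x/2)/9 + 4*log(9*x^2 + 4)/27


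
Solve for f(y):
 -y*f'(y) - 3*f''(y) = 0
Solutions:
 f(y) = C1 + C2*erf(sqrt(6)*y/6)


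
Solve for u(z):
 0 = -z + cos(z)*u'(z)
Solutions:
 u(z) = C1 + Integral(z/cos(z), z)


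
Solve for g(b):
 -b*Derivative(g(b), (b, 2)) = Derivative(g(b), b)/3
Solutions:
 g(b) = C1 + C2*b^(2/3)


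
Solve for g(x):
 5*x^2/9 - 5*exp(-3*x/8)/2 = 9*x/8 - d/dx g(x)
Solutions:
 g(x) = C1 - 5*x^3/27 + 9*x^2/16 - 20*exp(-3*x/8)/3


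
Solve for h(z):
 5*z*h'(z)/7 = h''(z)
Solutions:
 h(z) = C1 + C2*erfi(sqrt(70)*z/14)


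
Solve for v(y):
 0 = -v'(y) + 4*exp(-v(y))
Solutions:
 v(y) = log(C1 + 4*y)


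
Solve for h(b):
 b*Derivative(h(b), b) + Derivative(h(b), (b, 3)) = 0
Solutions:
 h(b) = C1 + Integral(C2*airyai(-b) + C3*airybi(-b), b)


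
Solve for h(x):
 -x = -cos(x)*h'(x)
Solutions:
 h(x) = C1 + Integral(x/cos(x), x)


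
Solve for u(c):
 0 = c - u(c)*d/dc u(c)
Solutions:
 u(c) = -sqrt(C1 + c^2)
 u(c) = sqrt(C1 + c^2)


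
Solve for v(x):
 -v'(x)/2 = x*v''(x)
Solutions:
 v(x) = C1 + C2*sqrt(x)


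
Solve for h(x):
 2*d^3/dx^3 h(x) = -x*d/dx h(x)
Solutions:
 h(x) = C1 + Integral(C2*airyai(-2^(2/3)*x/2) + C3*airybi(-2^(2/3)*x/2), x)


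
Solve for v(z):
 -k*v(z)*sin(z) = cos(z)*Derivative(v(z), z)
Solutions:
 v(z) = C1*exp(k*log(cos(z)))


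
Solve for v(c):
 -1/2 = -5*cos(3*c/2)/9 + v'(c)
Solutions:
 v(c) = C1 - c/2 + 10*sin(3*c/2)/27


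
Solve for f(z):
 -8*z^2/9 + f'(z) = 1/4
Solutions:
 f(z) = C1 + 8*z^3/27 + z/4


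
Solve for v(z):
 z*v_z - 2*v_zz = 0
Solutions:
 v(z) = C1 + C2*erfi(z/2)


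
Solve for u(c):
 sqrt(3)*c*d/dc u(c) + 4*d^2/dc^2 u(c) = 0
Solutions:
 u(c) = C1 + C2*erf(sqrt(2)*3^(1/4)*c/4)


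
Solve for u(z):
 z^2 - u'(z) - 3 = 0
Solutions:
 u(z) = C1 + z^3/3 - 3*z


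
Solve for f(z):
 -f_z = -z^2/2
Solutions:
 f(z) = C1 + z^3/6


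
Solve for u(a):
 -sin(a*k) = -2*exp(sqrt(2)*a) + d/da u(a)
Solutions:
 u(a) = C1 + sqrt(2)*exp(sqrt(2)*a) + cos(a*k)/k


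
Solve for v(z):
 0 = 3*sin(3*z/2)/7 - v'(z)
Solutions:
 v(z) = C1 - 2*cos(3*z/2)/7


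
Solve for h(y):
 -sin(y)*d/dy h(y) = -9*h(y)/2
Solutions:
 h(y) = C1*(cos(y) - 1)^(1/4)*(cos(y)^2 - 2*cos(y) + 1)/((cos(y) + 1)^(1/4)*(cos(y)^2 + 2*cos(y) + 1))


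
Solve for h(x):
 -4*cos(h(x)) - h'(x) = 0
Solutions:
 h(x) = pi - asin((C1 + exp(8*x))/(C1 - exp(8*x)))
 h(x) = asin((C1 + exp(8*x))/(C1 - exp(8*x)))


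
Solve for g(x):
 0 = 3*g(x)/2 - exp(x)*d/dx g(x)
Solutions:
 g(x) = C1*exp(-3*exp(-x)/2)


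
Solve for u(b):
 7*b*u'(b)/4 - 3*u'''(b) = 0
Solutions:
 u(b) = C1 + Integral(C2*airyai(126^(1/3)*b/6) + C3*airybi(126^(1/3)*b/6), b)


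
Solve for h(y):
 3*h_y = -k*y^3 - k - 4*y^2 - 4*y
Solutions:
 h(y) = C1 - k*y^4/12 - k*y/3 - 4*y^3/9 - 2*y^2/3


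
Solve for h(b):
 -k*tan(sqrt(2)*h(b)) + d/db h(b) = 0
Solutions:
 h(b) = sqrt(2)*(pi - asin(C1*exp(sqrt(2)*b*k)))/2
 h(b) = sqrt(2)*asin(C1*exp(sqrt(2)*b*k))/2


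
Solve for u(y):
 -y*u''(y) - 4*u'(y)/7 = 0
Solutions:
 u(y) = C1 + C2*y^(3/7)


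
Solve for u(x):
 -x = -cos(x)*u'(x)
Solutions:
 u(x) = C1 + Integral(x/cos(x), x)


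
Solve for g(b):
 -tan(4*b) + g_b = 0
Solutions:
 g(b) = C1 - log(cos(4*b))/4


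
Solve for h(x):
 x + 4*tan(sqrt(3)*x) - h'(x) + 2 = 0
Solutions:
 h(x) = C1 + x^2/2 + 2*x - 4*sqrt(3)*log(cos(sqrt(3)*x))/3


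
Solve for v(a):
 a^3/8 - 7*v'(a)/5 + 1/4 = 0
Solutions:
 v(a) = C1 + 5*a^4/224 + 5*a/28


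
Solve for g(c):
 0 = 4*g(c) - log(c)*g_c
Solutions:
 g(c) = C1*exp(4*li(c))


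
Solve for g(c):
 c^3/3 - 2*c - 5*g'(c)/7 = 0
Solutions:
 g(c) = C1 + 7*c^4/60 - 7*c^2/5


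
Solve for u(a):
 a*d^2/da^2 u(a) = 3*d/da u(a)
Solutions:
 u(a) = C1 + C2*a^4


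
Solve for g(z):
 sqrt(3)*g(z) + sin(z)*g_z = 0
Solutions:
 g(z) = C1*(cos(z) + 1)^(sqrt(3)/2)/(cos(z) - 1)^(sqrt(3)/2)


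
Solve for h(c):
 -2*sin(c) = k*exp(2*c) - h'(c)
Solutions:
 h(c) = C1 + k*exp(2*c)/2 - 2*cos(c)


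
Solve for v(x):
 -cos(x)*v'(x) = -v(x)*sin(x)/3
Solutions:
 v(x) = C1/cos(x)^(1/3)


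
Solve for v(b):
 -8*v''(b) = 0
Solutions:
 v(b) = C1 + C2*b


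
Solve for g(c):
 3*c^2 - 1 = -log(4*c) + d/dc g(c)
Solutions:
 g(c) = C1 + c^3 + c*log(c) - 2*c + c*log(4)


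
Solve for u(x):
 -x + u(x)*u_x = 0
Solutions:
 u(x) = -sqrt(C1 + x^2)
 u(x) = sqrt(C1 + x^2)


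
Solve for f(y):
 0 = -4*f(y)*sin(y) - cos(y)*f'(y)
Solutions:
 f(y) = C1*cos(y)^4


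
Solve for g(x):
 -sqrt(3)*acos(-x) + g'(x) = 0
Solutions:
 g(x) = C1 + sqrt(3)*(x*acos(-x) + sqrt(1 - x^2))


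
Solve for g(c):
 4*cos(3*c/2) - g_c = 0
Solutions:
 g(c) = C1 + 8*sin(3*c/2)/3


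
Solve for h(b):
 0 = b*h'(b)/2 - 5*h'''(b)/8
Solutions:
 h(b) = C1 + Integral(C2*airyai(10^(2/3)*b/5) + C3*airybi(10^(2/3)*b/5), b)


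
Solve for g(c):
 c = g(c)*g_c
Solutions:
 g(c) = -sqrt(C1 + c^2)
 g(c) = sqrt(C1 + c^2)


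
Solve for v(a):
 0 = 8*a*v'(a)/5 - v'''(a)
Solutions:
 v(a) = C1 + Integral(C2*airyai(2*5^(2/3)*a/5) + C3*airybi(2*5^(2/3)*a/5), a)


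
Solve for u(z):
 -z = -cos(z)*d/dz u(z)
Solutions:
 u(z) = C1 + Integral(z/cos(z), z)


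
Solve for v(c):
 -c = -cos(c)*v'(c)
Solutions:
 v(c) = C1 + Integral(c/cos(c), c)


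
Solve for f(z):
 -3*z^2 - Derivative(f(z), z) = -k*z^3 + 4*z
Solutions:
 f(z) = C1 + k*z^4/4 - z^3 - 2*z^2


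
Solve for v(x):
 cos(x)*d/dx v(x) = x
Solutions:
 v(x) = C1 + Integral(x/cos(x), x)


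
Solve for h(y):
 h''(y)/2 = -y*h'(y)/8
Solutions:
 h(y) = C1 + C2*erf(sqrt(2)*y/4)


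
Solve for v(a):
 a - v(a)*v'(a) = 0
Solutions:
 v(a) = -sqrt(C1 + a^2)
 v(a) = sqrt(C1 + a^2)


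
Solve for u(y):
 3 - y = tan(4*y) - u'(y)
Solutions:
 u(y) = C1 + y^2/2 - 3*y - log(cos(4*y))/4


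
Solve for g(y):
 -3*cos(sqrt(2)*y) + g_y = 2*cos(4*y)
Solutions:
 g(y) = C1 + sin(4*y)/2 + 3*sqrt(2)*sin(sqrt(2)*y)/2


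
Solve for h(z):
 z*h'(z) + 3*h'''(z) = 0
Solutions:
 h(z) = C1 + Integral(C2*airyai(-3^(2/3)*z/3) + C3*airybi(-3^(2/3)*z/3), z)


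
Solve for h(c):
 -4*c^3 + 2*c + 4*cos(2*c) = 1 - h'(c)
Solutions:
 h(c) = C1 + c^4 - c^2 + c - 2*sin(2*c)


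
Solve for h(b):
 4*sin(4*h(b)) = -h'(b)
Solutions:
 h(b) = -acos((-C1 - exp(32*b))/(C1 - exp(32*b)))/4 + pi/2
 h(b) = acos((-C1 - exp(32*b))/(C1 - exp(32*b)))/4


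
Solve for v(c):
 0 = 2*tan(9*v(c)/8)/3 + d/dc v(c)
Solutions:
 v(c) = -8*asin(C1*exp(-3*c/4))/9 + 8*pi/9
 v(c) = 8*asin(C1*exp(-3*c/4))/9


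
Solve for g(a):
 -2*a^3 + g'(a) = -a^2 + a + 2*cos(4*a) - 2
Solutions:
 g(a) = C1 + a^4/2 - a^3/3 + a^2/2 - 2*a + sin(4*a)/2


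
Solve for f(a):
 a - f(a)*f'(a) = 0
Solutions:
 f(a) = -sqrt(C1 + a^2)
 f(a) = sqrt(C1 + a^2)


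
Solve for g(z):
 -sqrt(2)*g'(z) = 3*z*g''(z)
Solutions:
 g(z) = C1 + C2*z^(1 - sqrt(2)/3)


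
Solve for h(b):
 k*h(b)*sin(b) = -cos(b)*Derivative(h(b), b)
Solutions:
 h(b) = C1*exp(k*log(cos(b)))


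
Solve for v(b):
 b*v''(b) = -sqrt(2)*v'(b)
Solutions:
 v(b) = C1 + C2*b^(1 - sqrt(2))


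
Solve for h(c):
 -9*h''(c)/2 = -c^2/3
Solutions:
 h(c) = C1 + C2*c + c^4/162


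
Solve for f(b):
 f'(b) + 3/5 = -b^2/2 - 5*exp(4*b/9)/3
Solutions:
 f(b) = C1 - b^3/6 - 3*b/5 - 15*exp(4*b/9)/4


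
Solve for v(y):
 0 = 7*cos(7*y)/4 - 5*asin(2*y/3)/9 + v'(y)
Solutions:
 v(y) = C1 + 5*y*asin(2*y/3)/9 + 5*sqrt(9 - 4*y^2)/18 - sin(7*y)/4


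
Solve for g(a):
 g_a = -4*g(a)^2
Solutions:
 g(a) = 1/(C1 + 4*a)


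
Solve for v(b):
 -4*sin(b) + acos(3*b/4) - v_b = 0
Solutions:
 v(b) = C1 + b*acos(3*b/4) - sqrt(16 - 9*b^2)/3 + 4*cos(b)


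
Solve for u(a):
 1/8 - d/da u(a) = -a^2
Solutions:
 u(a) = C1 + a^3/3 + a/8


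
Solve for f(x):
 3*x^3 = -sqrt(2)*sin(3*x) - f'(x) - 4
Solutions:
 f(x) = C1 - 3*x^4/4 - 4*x + sqrt(2)*cos(3*x)/3


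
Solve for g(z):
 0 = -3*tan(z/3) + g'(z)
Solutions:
 g(z) = C1 - 9*log(cos(z/3))


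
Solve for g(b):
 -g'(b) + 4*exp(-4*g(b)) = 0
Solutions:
 g(b) = log(-I*(C1 + 16*b)^(1/4))
 g(b) = log(I*(C1 + 16*b)^(1/4))
 g(b) = log(-(C1 + 16*b)^(1/4))
 g(b) = log(C1 + 16*b)/4


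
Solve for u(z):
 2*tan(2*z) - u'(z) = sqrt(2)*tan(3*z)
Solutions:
 u(z) = C1 - log(cos(2*z)) + sqrt(2)*log(cos(3*z))/3


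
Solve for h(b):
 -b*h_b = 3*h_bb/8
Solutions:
 h(b) = C1 + C2*erf(2*sqrt(3)*b/3)


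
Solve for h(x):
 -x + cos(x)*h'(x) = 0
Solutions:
 h(x) = C1 + Integral(x/cos(x), x)


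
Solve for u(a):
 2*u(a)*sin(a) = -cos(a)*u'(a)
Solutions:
 u(a) = C1*cos(a)^2


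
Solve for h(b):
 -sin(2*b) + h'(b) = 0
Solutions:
 h(b) = C1 - cos(2*b)/2


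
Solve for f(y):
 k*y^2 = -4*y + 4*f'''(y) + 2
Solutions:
 f(y) = C1 + C2*y + C3*y^2 + k*y^5/240 + y^4/24 - y^3/12


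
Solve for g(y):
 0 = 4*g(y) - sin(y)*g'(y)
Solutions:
 g(y) = C1*(cos(y)^2 - 2*cos(y) + 1)/(cos(y)^2 + 2*cos(y) + 1)


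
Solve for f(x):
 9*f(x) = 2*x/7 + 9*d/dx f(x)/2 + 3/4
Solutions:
 f(x) = C1*exp(2*x) + 2*x/63 + 25/252


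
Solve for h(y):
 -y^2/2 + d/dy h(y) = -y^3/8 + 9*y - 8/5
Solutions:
 h(y) = C1 - y^4/32 + y^3/6 + 9*y^2/2 - 8*y/5


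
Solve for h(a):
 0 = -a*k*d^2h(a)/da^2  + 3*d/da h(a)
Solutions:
 h(a) = C1 + a^(((re(k) + 3)*re(k) + im(k)^2)/(re(k)^2 + im(k)^2))*(C2*sin(3*log(a)*Abs(im(k))/(re(k)^2 + im(k)^2)) + C3*cos(3*log(a)*im(k)/(re(k)^2 + im(k)^2)))


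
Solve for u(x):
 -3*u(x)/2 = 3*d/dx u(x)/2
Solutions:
 u(x) = C1*exp(-x)


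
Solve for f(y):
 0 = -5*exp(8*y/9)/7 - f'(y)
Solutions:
 f(y) = C1 - 45*exp(8*y/9)/56


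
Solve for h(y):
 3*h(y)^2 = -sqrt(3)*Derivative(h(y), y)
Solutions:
 h(y) = 1/(C1 + sqrt(3)*y)


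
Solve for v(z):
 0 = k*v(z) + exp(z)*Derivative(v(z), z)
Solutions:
 v(z) = C1*exp(k*exp(-z))


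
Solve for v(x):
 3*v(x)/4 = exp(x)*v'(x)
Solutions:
 v(x) = C1*exp(-3*exp(-x)/4)


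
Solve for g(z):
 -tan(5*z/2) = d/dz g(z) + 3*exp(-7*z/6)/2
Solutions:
 g(z) = C1 - log(tan(5*z/2)^2 + 1)/5 + 9*exp(-7*z/6)/7


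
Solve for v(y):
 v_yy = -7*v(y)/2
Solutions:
 v(y) = C1*sin(sqrt(14)*y/2) + C2*cos(sqrt(14)*y/2)


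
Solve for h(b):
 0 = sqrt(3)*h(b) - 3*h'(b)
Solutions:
 h(b) = C1*exp(sqrt(3)*b/3)


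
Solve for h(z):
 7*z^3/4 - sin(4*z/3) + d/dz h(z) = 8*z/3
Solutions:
 h(z) = C1 - 7*z^4/16 + 4*z^2/3 - 3*cos(4*z/3)/4


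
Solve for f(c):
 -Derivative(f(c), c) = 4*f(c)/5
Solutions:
 f(c) = C1*exp(-4*c/5)


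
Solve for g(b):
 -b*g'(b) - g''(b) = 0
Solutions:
 g(b) = C1 + C2*erf(sqrt(2)*b/2)


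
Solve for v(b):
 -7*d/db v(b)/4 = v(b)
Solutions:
 v(b) = C1*exp(-4*b/7)


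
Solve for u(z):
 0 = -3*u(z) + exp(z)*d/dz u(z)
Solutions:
 u(z) = C1*exp(-3*exp(-z))


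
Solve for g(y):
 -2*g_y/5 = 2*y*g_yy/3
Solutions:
 g(y) = C1 + C2*y^(2/5)


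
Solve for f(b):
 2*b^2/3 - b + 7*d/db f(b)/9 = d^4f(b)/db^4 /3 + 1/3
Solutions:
 f(b) = C1 + C4*exp(3^(2/3)*7^(1/3)*b/3) - 2*b^3/7 + 9*b^2/14 + 3*b/7 + (C2*sin(3^(1/6)*7^(1/3)*b/2) + C3*cos(3^(1/6)*7^(1/3)*b/2))*exp(-3^(2/3)*7^(1/3)*b/6)


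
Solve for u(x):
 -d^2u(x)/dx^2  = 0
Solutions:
 u(x) = C1 + C2*x


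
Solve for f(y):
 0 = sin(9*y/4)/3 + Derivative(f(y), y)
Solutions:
 f(y) = C1 + 4*cos(9*y/4)/27


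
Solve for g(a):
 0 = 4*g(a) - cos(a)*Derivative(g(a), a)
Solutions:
 g(a) = C1*(sin(a)^2 + 2*sin(a) + 1)/(sin(a)^2 - 2*sin(a) + 1)


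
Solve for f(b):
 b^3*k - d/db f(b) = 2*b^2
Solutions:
 f(b) = C1 + b^4*k/4 - 2*b^3/3


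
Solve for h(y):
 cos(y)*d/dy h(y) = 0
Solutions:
 h(y) = C1


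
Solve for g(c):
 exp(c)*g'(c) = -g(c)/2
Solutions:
 g(c) = C1*exp(exp(-c)/2)


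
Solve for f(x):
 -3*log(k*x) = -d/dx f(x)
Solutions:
 f(x) = C1 + 3*x*log(k*x) - 3*x


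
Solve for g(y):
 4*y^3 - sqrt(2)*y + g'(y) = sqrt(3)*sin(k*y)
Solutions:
 g(y) = C1 - y^4 + sqrt(2)*y^2/2 - sqrt(3)*cos(k*y)/k


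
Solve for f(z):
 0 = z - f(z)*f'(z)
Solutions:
 f(z) = -sqrt(C1 + z^2)
 f(z) = sqrt(C1 + z^2)


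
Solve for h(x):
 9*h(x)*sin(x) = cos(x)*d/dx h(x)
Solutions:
 h(x) = C1/cos(x)^9


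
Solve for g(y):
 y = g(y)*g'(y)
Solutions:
 g(y) = -sqrt(C1 + y^2)
 g(y) = sqrt(C1 + y^2)


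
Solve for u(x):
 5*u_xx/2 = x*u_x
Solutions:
 u(x) = C1 + C2*erfi(sqrt(5)*x/5)


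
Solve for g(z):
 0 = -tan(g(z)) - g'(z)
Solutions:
 g(z) = pi - asin(C1*exp(-z))
 g(z) = asin(C1*exp(-z))


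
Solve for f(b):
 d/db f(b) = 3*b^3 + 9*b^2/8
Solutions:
 f(b) = C1 + 3*b^4/4 + 3*b^3/8


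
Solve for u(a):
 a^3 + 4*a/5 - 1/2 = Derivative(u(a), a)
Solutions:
 u(a) = C1 + a^4/4 + 2*a^2/5 - a/2


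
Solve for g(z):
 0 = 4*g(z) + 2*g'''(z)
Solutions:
 g(z) = C3*exp(-2^(1/3)*z) + (C1*sin(2^(1/3)*sqrt(3)*z/2) + C2*cos(2^(1/3)*sqrt(3)*z/2))*exp(2^(1/3)*z/2)


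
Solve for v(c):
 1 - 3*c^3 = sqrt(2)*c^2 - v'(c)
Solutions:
 v(c) = C1 + 3*c^4/4 + sqrt(2)*c^3/3 - c


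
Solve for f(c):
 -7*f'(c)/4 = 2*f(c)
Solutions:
 f(c) = C1*exp(-8*c/7)


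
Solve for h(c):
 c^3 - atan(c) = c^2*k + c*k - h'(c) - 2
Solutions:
 h(c) = C1 - c^4/4 + c^3*k/3 + c^2*k/2 + c*atan(c) - 2*c - log(c^2 + 1)/2


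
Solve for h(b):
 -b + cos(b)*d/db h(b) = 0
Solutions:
 h(b) = C1 + Integral(b/cos(b), b)


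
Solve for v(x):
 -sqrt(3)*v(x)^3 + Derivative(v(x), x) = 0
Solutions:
 v(x) = -sqrt(2)*sqrt(-1/(C1 + sqrt(3)*x))/2
 v(x) = sqrt(2)*sqrt(-1/(C1 + sqrt(3)*x))/2


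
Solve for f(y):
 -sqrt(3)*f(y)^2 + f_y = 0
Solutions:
 f(y) = -1/(C1 + sqrt(3)*y)


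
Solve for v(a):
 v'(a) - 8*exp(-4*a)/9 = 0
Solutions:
 v(a) = C1 - 2*exp(-4*a)/9


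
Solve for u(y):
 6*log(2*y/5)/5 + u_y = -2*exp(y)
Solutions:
 u(y) = C1 - 6*y*log(y)/5 + 6*y*(-log(2) + 1 + log(5))/5 - 2*exp(y)


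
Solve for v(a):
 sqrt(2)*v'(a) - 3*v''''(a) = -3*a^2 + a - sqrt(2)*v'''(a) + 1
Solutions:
 v(a) = C1 + C2*exp(a*(-2^(2/3)*(9*sqrt(1506) + 247*sqrt(2))^(1/3) - 4*2^(1/3)/(9*sqrt(1506) + 247*sqrt(2))^(1/3) + 4*sqrt(2))/36)*sin(2^(1/3)*sqrt(3)*a*(-2^(1/3)*(9*sqrt(1506) + 247*sqrt(2))^(1/3) + 4/(9*sqrt(1506) + 247*sqrt(2))^(1/3))/36) + C3*exp(a*(-2^(2/3)*(9*sqrt(1506) + 247*sqrt(2))^(1/3) - 4*2^(1/3)/(9*sqrt(1506) + 247*sqrt(2))^(1/3) + 4*sqrt(2))/36)*cos(2^(1/3)*sqrt(3)*a*(-2^(1/3)*(9*sqrt(1506) + 247*sqrt(2))^(1/3) + 4/(9*sqrt(1506) + 247*sqrt(2))^(1/3))/36) + C4*exp(a*(4*2^(1/3)/(9*sqrt(1506) + 247*sqrt(2))^(1/3) + 2*sqrt(2) + 2^(2/3)*(9*sqrt(1506) + 247*sqrt(2))^(1/3))/18) - sqrt(2)*a^3/2 + sqrt(2)*a^2/4 + 7*sqrt(2)*a/2


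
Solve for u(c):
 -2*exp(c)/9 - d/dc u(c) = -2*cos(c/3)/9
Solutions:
 u(c) = C1 - 2*exp(c)/9 + 2*sin(c/3)/3


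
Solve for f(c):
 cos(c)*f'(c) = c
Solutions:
 f(c) = C1 + Integral(c/cos(c), c)


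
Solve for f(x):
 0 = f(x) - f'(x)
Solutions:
 f(x) = C1*exp(x)


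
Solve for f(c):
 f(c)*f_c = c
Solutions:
 f(c) = -sqrt(C1 + c^2)
 f(c) = sqrt(C1 + c^2)


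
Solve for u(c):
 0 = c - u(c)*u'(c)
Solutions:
 u(c) = -sqrt(C1 + c^2)
 u(c) = sqrt(C1 + c^2)


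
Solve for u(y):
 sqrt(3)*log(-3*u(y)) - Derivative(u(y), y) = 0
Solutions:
 -sqrt(3)*Integral(1/(log(-_y) + log(3)), (_y, u(y)))/3 = C1 - y


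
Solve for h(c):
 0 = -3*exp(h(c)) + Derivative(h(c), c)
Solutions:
 h(c) = log(-1/(C1 + 3*c))


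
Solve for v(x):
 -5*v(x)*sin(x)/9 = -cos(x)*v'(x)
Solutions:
 v(x) = C1/cos(x)^(5/9)


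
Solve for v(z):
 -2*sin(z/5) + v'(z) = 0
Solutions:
 v(z) = C1 - 10*cos(z/5)


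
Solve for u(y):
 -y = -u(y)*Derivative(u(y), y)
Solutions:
 u(y) = -sqrt(C1 + y^2)
 u(y) = sqrt(C1 + y^2)


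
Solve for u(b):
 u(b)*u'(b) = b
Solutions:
 u(b) = -sqrt(C1 + b^2)
 u(b) = sqrt(C1 + b^2)


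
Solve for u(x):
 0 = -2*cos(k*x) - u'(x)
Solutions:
 u(x) = C1 - 2*sin(k*x)/k


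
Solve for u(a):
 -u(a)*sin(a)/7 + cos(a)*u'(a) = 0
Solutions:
 u(a) = C1/cos(a)^(1/7)


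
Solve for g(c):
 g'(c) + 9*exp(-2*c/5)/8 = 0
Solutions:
 g(c) = C1 + 45*exp(-2*c/5)/16


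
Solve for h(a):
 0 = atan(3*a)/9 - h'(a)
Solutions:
 h(a) = C1 + a*atan(3*a)/9 - log(9*a^2 + 1)/54


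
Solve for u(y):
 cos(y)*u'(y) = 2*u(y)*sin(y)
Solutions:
 u(y) = C1/cos(y)^2


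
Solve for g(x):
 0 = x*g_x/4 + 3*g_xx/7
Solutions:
 g(x) = C1 + C2*erf(sqrt(42)*x/12)


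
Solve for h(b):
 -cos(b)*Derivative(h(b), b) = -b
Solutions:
 h(b) = C1 + Integral(b/cos(b), b)


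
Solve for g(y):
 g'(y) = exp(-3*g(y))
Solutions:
 g(y) = log(C1 + 3*y)/3
 g(y) = log((-3^(1/3) - 3^(5/6)*I)*(C1 + y)^(1/3)/2)
 g(y) = log((-3^(1/3) + 3^(5/6)*I)*(C1 + y)^(1/3)/2)


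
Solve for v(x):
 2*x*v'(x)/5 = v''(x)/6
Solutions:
 v(x) = C1 + C2*erfi(sqrt(30)*x/5)


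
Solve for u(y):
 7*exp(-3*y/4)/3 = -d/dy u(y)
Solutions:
 u(y) = C1 + 28*exp(-3*y/4)/9


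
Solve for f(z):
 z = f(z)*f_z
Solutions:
 f(z) = -sqrt(C1 + z^2)
 f(z) = sqrt(C1 + z^2)


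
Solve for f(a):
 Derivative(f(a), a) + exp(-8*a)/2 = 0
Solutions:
 f(a) = C1 + exp(-8*a)/16


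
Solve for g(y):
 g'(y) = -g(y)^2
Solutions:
 g(y) = 1/(C1 + y)


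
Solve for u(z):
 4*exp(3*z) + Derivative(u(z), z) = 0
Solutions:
 u(z) = C1 - 4*exp(3*z)/3


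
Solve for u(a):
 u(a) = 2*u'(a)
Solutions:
 u(a) = C1*exp(a/2)


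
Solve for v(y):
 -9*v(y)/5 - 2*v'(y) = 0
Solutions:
 v(y) = C1*exp(-9*y/10)


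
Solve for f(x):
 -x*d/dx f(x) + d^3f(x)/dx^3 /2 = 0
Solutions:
 f(x) = C1 + Integral(C2*airyai(2^(1/3)*x) + C3*airybi(2^(1/3)*x), x)


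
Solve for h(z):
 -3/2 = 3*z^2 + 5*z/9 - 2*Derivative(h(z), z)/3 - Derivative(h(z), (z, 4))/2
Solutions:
 h(z) = C1 + C4*exp(-6^(2/3)*z/3) + 3*z^3/2 + 5*z^2/12 + 9*z/4 + (C2*sin(2^(2/3)*3^(1/6)*z/2) + C3*cos(2^(2/3)*3^(1/6)*z/2))*exp(6^(2/3)*z/6)


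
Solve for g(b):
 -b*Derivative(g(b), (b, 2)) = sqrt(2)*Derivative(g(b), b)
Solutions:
 g(b) = C1 + C2*b^(1 - sqrt(2))


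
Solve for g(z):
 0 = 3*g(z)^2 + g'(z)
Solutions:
 g(z) = 1/(C1 + 3*z)


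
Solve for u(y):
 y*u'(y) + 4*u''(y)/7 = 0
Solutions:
 u(y) = C1 + C2*erf(sqrt(14)*y/4)


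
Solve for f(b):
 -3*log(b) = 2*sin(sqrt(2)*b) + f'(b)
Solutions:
 f(b) = C1 - 3*b*log(b) + 3*b + sqrt(2)*cos(sqrt(2)*b)


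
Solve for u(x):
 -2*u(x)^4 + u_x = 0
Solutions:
 u(x) = (-1/(C1 + 6*x))^(1/3)
 u(x) = (-1/(C1 + 2*x))^(1/3)*(-3^(2/3) - 3*3^(1/6)*I)/6
 u(x) = (-1/(C1 + 2*x))^(1/3)*(-3^(2/3) + 3*3^(1/6)*I)/6


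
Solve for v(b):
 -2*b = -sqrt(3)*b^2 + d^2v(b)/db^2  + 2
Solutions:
 v(b) = C1 + C2*b + sqrt(3)*b^4/12 - b^3/3 - b^2


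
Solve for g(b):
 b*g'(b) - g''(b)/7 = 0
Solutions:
 g(b) = C1 + C2*erfi(sqrt(14)*b/2)


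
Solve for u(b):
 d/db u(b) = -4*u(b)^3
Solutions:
 u(b) = -sqrt(2)*sqrt(-1/(C1 - 4*b))/2
 u(b) = sqrt(2)*sqrt(-1/(C1 - 4*b))/2


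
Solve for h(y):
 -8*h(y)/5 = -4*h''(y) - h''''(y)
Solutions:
 h(y) = C1*exp(-y*sqrt(-2 + 2*sqrt(35)/5)) + C2*exp(y*sqrt(-2 + 2*sqrt(35)/5)) + C3*sin(y*sqrt(2 + 2*sqrt(35)/5)) + C4*cos(y*sqrt(2 + 2*sqrt(35)/5))


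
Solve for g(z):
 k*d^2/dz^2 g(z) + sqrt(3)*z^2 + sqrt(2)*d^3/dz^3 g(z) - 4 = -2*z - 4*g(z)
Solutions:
 g(z) = C1*exp(-z*(2^(5/6)*k^2/(2*(k^3/4 + sqrt(-k^6 + (k^3 + 108)^2)/4 + 27)^(1/3)) + sqrt(2)*k + 2*2^(1/6)*(k^3/4 + sqrt(-k^6 + (k^3 + 108)^2)/4 + 27)^(1/3))/6) + C2*exp(z*(-2^(5/6)*k^2/((-1 + sqrt(3)*I)*(k^3/4 + sqrt(-k^6 + (k^3 + 108)^2)/4 + 27)^(1/3)) - sqrt(2)*k + 2^(1/6)*(k^3/4 + sqrt(-k^6 + (k^3 + 108)^2)/4 + 27)^(1/3) - 2^(1/6)*sqrt(3)*I*(k^3/4 + sqrt(-k^6 + (k^3 + 108)^2)/4 + 27)^(1/3))/6) + C3*exp(z*(2^(5/6)*k^2/((1 + sqrt(3)*I)*(k^3/4 + sqrt(-k^6 + (k^3 + 108)^2)/4 + 27)^(1/3)) - sqrt(2)*k + 2^(1/6)*(k^3/4 + sqrt(-k^6 + (k^3 + 108)^2)/4 + 27)^(1/3) + 2^(1/6)*sqrt(3)*I*(k^3/4 + sqrt(-k^6 + (k^3 + 108)^2)/4 + 27)^(1/3))/6) + sqrt(3)*k/8 - sqrt(3)*z^2/4 - z/2 + 1


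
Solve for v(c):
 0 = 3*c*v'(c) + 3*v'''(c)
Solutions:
 v(c) = C1 + Integral(C2*airyai(-c) + C3*airybi(-c), c)


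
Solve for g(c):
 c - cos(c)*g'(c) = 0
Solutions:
 g(c) = C1 + Integral(c/cos(c), c)


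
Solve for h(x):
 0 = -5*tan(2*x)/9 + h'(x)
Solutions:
 h(x) = C1 - 5*log(cos(2*x))/18


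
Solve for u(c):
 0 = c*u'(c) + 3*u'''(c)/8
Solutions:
 u(c) = C1 + Integral(C2*airyai(-2*3^(2/3)*c/3) + C3*airybi(-2*3^(2/3)*c/3), c)


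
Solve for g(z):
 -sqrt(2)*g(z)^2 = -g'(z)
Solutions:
 g(z) = -1/(C1 + sqrt(2)*z)


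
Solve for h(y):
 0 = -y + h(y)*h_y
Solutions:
 h(y) = -sqrt(C1 + y^2)
 h(y) = sqrt(C1 + y^2)


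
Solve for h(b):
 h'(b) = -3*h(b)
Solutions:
 h(b) = C1*exp(-3*b)


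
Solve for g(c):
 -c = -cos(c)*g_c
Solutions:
 g(c) = C1 + Integral(c/cos(c), c)


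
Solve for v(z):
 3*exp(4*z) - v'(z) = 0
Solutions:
 v(z) = C1 + 3*exp(4*z)/4


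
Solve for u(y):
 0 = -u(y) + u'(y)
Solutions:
 u(y) = C1*exp(y)


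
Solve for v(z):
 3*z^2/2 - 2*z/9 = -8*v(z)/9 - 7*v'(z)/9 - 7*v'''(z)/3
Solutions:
 v(z) = C1*exp(7^(1/3)*z*(-7/(36 + sqrt(1345))^(1/3) + 7^(1/3)*(36 + sqrt(1345))^(1/3))/42)*sin(sqrt(3)*7^(1/3)*z*(7/(36 + sqrt(1345))^(1/3) + 7^(1/3)*(36 + sqrt(1345))^(1/3))/42) + C2*exp(7^(1/3)*z*(-7/(36 + sqrt(1345))^(1/3) + 7^(1/3)*(36 + sqrt(1345))^(1/3))/42)*cos(sqrt(3)*7^(1/3)*z*(7/(36 + sqrt(1345))^(1/3) + 7^(1/3)*(36 + sqrt(1345))^(1/3))/42) + C3*exp(-7^(1/3)*z*(-7/(36 + sqrt(1345))^(1/3) + 7^(1/3)*(36 + sqrt(1345))^(1/3))/21) - 27*z^2/16 + 205*z/64 - 1435/512


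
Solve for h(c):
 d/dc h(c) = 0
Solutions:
 h(c) = C1


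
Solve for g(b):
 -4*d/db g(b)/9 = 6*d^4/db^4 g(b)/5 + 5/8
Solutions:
 g(b) = C1 + C4*exp(-10^(1/3)*b/3) - 45*b/32 + (C2*sin(10^(1/3)*sqrt(3)*b/6) + C3*cos(10^(1/3)*sqrt(3)*b/6))*exp(10^(1/3)*b/6)


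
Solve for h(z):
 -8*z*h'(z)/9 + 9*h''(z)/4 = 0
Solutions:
 h(z) = C1 + C2*erfi(4*z/9)


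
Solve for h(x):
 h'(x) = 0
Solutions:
 h(x) = C1


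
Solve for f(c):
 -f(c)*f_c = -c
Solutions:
 f(c) = -sqrt(C1 + c^2)
 f(c) = sqrt(C1 + c^2)


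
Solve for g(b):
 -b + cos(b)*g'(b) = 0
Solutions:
 g(b) = C1 + Integral(b/cos(b), b)


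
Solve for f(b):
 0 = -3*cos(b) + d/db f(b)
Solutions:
 f(b) = C1 + 3*sin(b)


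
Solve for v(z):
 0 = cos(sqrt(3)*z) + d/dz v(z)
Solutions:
 v(z) = C1 - sqrt(3)*sin(sqrt(3)*z)/3


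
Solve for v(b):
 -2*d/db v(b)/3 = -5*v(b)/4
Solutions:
 v(b) = C1*exp(15*b/8)


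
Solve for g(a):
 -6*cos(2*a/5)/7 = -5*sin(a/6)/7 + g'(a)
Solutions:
 g(a) = C1 - 15*sin(2*a/5)/7 - 30*cos(a/6)/7


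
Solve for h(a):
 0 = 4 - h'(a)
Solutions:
 h(a) = C1 + 4*a


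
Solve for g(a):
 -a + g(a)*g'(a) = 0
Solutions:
 g(a) = -sqrt(C1 + a^2)
 g(a) = sqrt(C1 + a^2)


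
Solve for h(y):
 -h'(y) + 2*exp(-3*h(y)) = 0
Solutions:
 h(y) = log(C1 + 6*y)/3
 h(y) = log((-3^(1/3) - 3^(5/6)*I)*(C1 + 2*y)^(1/3)/2)
 h(y) = log((-3^(1/3) + 3^(5/6)*I)*(C1 + 2*y)^(1/3)/2)


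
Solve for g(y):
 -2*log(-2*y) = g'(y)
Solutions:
 g(y) = C1 - 2*y*log(-y) + 2*y*(1 - log(2))


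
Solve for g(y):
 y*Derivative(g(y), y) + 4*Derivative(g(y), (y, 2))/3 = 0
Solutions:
 g(y) = C1 + C2*erf(sqrt(6)*y/4)


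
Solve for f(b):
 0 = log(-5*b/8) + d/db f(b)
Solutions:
 f(b) = C1 - b*log(-b) + b*(-log(5) + 1 + 3*log(2))


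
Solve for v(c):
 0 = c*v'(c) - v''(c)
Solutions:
 v(c) = C1 + C2*erfi(sqrt(2)*c/2)


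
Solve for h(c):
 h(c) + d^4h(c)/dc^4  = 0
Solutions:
 h(c) = (C1*sin(sqrt(2)*c/2) + C2*cos(sqrt(2)*c/2))*exp(-sqrt(2)*c/2) + (C3*sin(sqrt(2)*c/2) + C4*cos(sqrt(2)*c/2))*exp(sqrt(2)*c/2)


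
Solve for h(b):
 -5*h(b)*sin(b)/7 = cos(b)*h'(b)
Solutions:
 h(b) = C1*cos(b)^(5/7)


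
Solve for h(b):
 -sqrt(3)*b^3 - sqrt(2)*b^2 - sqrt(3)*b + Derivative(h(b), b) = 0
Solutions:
 h(b) = C1 + sqrt(3)*b^4/4 + sqrt(2)*b^3/3 + sqrt(3)*b^2/2


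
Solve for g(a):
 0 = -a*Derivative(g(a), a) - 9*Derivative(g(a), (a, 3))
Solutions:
 g(a) = C1 + Integral(C2*airyai(-3^(1/3)*a/3) + C3*airybi(-3^(1/3)*a/3), a)


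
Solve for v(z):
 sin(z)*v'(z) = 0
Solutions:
 v(z) = C1


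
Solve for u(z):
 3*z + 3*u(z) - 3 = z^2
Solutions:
 u(z) = z^2/3 - z + 1


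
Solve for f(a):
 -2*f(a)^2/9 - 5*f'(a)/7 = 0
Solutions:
 f(a) = 45/(C1 + 14*a)


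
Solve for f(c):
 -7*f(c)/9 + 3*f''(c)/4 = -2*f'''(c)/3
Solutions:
 f(c) = C1*exp(-c*(27*3^(1/3)/(16*sqrt(2569) + 815)^(1/3) + 18 + 3^(2/3)*(16*sqrt(2569) + 815)^(1/3))/48)*sin(3^(1/6)*c*(-(16*sqrt(2569) + 815)^(1/3) + 9*3^(2/3)/(16*sqrt(2569) + 815)^(1/3))/16) + C2*exp(-c*(27*3^(1/3)/(16*sqrt(2569) + 815)^(1/3) + 18 + 3^(2/3)*(16*sqrt(2569) + 815)^(1/3))/48)*cos(3^(1/6)*c*(-(16*sqrt(2569) + 815)^(1/3) + 9*3^(2/3)/(16*sqrt(2569) + 815)^(1/3))/16) + C3*exp(c*(-9 + 27*3^(1/3)/(16*sqrt(2569) + 815)^(1/3) + 3^(2/3)*(16*sqrt(2569) + 815)^(1/3))/24)


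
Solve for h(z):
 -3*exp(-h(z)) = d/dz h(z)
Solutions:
 h(z) = log(C1 - 3*z)


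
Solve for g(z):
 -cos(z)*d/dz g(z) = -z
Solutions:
 g(z) = C1 + Integral(z/cos(z), z)


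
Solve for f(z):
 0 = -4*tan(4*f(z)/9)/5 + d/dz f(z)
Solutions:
 f(z) = -9*asin(C1*exp(16*z/45))/4 + 9*pi/4
 f(z) = 9*asin(C1*exp(16*z/45))/4


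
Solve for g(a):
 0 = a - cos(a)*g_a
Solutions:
 g(a) = C1 + Integral(a/cos(a), a)


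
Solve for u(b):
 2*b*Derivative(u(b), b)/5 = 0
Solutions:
 u(b) = C1


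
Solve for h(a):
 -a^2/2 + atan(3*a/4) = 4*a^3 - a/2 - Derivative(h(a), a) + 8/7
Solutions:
 h(a) = C1 + a^4 + a^3/6 - a^2/4 - a*atan(3*a/4) + 8*a/7 + 2*log(9*a^2 + 16)/3


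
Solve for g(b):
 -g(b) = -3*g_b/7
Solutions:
 g(b) = C1*exp(7*b/3)


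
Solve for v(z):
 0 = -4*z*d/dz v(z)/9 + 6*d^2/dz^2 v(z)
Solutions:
 v(z) = C1 + C2*erfi(sqrt(3)*z/9)


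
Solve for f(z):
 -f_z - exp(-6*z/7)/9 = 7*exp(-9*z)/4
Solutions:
 f(z) = C1 + 7*exp(-9*z)/36 + 7*exp(-6*z/7)/54


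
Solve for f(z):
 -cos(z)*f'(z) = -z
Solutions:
 f(z) = C1 + Integral(z/cos(z), z)


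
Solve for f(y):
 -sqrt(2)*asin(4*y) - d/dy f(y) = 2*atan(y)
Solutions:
 f(y) = C1 - 2*y*atan(y) - sqrt(2)*(y*asin(4*y) + sqrt(1 - 16*y^2)/4) + log(y^2 + 1)


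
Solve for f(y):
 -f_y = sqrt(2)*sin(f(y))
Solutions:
 f(y) = -acos((-C1 - exp(2*sqrt(2)*y))/(C1 - exp(2*sqrt(2)*y))) + 2*pi
 f(y) = acos((-C1 - exp(2*sqrt(2)*y))/(C1 - exp(2*sqrt(2)*y)))


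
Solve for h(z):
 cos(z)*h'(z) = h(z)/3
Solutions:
 h(z) = C1*(sin(z) + 1)^(1/6)/(sin(z) - 1)^(1/6)


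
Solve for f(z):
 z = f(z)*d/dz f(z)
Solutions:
 f(z) = -sqrt(C1 + z^2)
 f(z) = sqrt(C1 + z^2)


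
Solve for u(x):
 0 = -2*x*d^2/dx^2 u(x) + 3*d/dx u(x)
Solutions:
 u(x) = C1 + C2*x^(5/2)


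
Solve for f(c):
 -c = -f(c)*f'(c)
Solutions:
 f(c) = -sqrt(C1 + c^2)
 f(c) = sqrt(C1 + c^2)


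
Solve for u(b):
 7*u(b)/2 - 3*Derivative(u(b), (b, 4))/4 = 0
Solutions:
 u(b) = C1*exp(-14^(1/4)*3^(3/4)*b/3) + C2*exp(14^(1/4)*3^(3/4)*b/3) + C3*sin(14^(1/4)*3^(3/4)*b/3) + C4*cos(14^(1/4)*3^(3/4)*b/3)


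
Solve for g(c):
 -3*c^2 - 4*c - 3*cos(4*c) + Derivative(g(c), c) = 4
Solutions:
 g(c) = C1 + c^3 + 2*c^2 + 4*c + 3*sin(4*c)/4


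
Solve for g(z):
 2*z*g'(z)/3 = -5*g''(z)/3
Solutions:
 g(z) = C1 + C2*erf(sqrt(5)*z/5)


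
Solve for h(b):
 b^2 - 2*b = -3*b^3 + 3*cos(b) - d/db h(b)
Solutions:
 h(b) = C1 - 3*b^4/4 - b^3/3 + b^2 + 3*sin(b)


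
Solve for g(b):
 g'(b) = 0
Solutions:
 g(b) = C1


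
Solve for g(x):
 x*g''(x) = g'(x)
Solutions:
 g(x) = C1 + C2*x^2


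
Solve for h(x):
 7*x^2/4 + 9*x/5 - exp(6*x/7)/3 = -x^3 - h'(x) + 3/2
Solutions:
 h(x) = C1 - x^4/4 - 7*x^3/12 - 9*x^2/10 + 3*x/2 + 7*exp(6*x/7)/18


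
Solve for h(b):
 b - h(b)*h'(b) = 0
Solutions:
 h(b) = -sqrt(C1 + b^2)
 h(b) = sqrt(C1 + b^2)


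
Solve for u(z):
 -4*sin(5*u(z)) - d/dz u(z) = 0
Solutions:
 u(z) = -acos((-C1 - exp(40*z))/(C1 - exp(40*z)))/5 + 2*pi/5
 u(z) = acos((-C1 - exp(40*z))/(C1 - exp(40*z)))/5


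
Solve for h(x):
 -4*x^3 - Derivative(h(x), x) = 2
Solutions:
 h(x) = C1 - x^4 - 2*x


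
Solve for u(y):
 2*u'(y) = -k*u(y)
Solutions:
 u(y) = C1*exp(-k*y/2)


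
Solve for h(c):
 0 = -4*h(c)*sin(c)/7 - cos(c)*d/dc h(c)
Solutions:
 h(c) = C1*cos(c)^(4/7)


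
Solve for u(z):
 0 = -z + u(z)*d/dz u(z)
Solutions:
 u(z) = -sqrt(C1 + z^2)
 u(z) = sqrt(C1 + z^2)


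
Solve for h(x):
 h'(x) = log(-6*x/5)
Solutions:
 h(x) = C1 + x*log(-x) + x*(-log(5) - 1 + log(6))


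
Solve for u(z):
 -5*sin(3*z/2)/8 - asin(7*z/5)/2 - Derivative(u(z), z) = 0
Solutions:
 u(z) = C1 - z*asin(7*z/5)/2 - sqrt(25 - 49*z^2)/14 + 5*cos(3*z/2)/12


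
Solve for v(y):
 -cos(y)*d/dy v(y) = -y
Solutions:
 v(y) = C1 + Integral(y/cos(y), y)


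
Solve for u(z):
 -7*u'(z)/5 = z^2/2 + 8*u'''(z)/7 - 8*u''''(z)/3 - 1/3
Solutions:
 u(z) = C1 + C2*exp(z*(-10^(2/3)*(49*sqrt(22089) + 7283)^(1/3) - 40*10^(1/3)/(49*sqrt(22089) + 7283)^(1/3) + 40)/280)*sin(10^(1/3)*sqrt(3)*z*(-10^(1/3)*(49*sqrt(22089) + 7283)^(1/3) + 40/(49*sqrt(22089) + 7283)^(1/3))/280) + C3*exp(z*(-10^(2/3)*(49*sqrt(22089) + 7283)^(1/3) - 40*10^(1/3)/(49*sqrt(22089) + 7283)^(1/3) + 40)/280)*cos(10^(1/3)*sqrt(3)*z*(-10^(1/3)*(49*sqrt(22089) + 7283)^(1/3) + 40/(49*sqrt(22089) + 7283)^(1/3))/280) + C4*exp(z*(40*10^(1/3)/(49*sqrt(22089) + 7283)^(1/3) + 20 + 10^(2/3)*(49*sqrt(22089) + 7283)^(1/3))/140) - 5*z^3/42 + 845*z/1029


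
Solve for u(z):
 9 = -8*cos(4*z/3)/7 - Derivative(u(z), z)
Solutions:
 u(z) = C1 - 9*z - 6*sin(4*z/3)/7


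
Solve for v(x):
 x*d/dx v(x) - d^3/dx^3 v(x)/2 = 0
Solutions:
 v(x) = C1 + Integral(C2*airyai(2^(1/3)*x) + C3*airybi(2^(1/3)*x), x)


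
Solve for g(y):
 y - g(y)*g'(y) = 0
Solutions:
 g(y) = -sqrt(C1 + y^2)
 g(y) = sqrt(C1 + y^2)


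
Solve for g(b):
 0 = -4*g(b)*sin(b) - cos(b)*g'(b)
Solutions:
 g(b) = C1*cos(b)^4


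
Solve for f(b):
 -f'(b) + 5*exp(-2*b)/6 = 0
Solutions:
 f(b) = C1 - 5*exp(-2*b)/12


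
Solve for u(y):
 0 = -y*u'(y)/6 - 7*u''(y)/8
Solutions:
 u(y) = C1 + C2*erf(sqrt(42)*y/21)


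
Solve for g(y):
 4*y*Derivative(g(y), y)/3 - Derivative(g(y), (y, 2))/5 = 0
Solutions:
 g(y) = C1 + C2*erfi(sqrt(30)*y/3)


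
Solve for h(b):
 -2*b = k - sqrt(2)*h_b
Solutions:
 h(b) = C1 + sqrt(2)*b^2/2 + sqrt(2)*b*k/2


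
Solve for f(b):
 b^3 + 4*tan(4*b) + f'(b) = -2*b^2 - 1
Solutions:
 f(b) = C1 - b^4/4 - 2*b^3/3 - b + log(cos(4*b))


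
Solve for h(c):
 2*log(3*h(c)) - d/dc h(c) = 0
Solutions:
 -Integral(1/(log(_y) + log(3)), (_y, h(c)))/2 = C1 - c


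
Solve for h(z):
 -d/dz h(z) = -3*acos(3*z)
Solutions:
 h(z) = C1 + 3*z*acos(3*z) - sqrt(1 - 9*z^2)


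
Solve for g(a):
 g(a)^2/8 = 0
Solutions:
 g(a) = 0


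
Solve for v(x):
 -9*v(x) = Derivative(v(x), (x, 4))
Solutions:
 v(x) = (C1*sin(sqrt(6)*x/2) + C2*cos(sqrt(6)*x/2))*exp(-sqrt(6)*x/2) + (C3*sin(sqrt(6)*x/2) + C4*cos(sqrt(6)*x/2))*exp(sqrt(6)*x/2)


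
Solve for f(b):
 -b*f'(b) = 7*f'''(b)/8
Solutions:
 f(b) = C1 + Integral(C2*airyai(-2*7^(2/3)*b/7) + C3*airybi(-2*7^(2/3)*b/7), b)


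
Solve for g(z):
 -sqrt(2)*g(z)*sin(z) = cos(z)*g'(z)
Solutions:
 g(z) = C1*cos(z)^(sqrt(2))


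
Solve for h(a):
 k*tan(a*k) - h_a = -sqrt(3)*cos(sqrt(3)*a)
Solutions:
 h(a) = C1 + k*Piecewise((-log(cos(a*k))/k, Ne(k, 0)), (0, True)) + sin(sqrt(3)*a)


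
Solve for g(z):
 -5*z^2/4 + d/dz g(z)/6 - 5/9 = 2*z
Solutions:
 g(z) = C1 + 5*z^3/2 + 6*z^2 + 10*z/3


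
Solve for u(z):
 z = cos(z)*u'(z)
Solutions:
 u(z) = C1 + Integral(z/cos(z), z)


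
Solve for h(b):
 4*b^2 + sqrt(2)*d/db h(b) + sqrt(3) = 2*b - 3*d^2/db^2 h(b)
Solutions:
 h(b) = C1 + C2*exp(-sqrt(2)*b/3) - 2*sqrt(2)*b^3/3 + sqrt(2)*b^2/2 + 6*b^2 - 18*sqrt(2)*b - 3*b - sqrt(6)*b/2


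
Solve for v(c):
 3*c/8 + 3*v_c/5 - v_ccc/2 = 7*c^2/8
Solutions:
 v(c) = C1 + C2*exp(-sqrt(30)*c/5) + C3*exp(sqrt(30)*c/5) + 35*c^3/72 - 5*c^2/16 + 175*c/72


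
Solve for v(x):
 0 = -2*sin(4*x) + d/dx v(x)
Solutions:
 v(x) = C1 - cos(4*x)/2


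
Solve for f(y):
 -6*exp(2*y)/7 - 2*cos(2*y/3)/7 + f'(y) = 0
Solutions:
 f(y) = C1 + 3*exp(2*y)/7 + 3*sin(2*y/3)/7


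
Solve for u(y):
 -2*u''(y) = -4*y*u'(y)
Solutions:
 u(y) = C1 + C2*erfi(y)


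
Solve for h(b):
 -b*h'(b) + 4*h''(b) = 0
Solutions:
 h(b) = C1 + C2*erfi(sqrt(2)*b/4)


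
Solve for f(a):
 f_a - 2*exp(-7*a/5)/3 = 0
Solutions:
 f(a) = C1 - 10*exp(-7*a/5)/21


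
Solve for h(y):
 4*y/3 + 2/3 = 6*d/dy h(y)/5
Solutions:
 h(y) = C1 + 5*y^2/9 + 5*y/9


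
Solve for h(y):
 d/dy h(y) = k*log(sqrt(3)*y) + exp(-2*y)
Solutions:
 h(y) = C1 + k*y*log(y) + k*y*(-1 + log(3)/2) - exp(-2*y)/2


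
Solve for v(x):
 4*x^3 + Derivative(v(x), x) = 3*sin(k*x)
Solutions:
 v(x) = C1 - x^4 - 3*cos(k*x)/k


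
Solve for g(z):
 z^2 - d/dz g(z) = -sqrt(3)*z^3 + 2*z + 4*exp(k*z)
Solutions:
 g(z) = C1 + sqrt(3)*z^4/4 + z^3/3 - z^2 - 4*exp(k*z)/k


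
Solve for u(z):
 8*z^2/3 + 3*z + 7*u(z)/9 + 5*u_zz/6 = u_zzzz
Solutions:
 u(z) = C1*exp(-sqrt(3)*z*sqrt(5 + sqrt(137))/6) + C2*exp(sqrt(3)*z*sqrt(5 + sqrt(137))/6) + C3*sin(sqrt(3)*z*sqrt(-5 + sqrt(137))/6) + C4*cos(sqrt(3)*z*sqrt(-5 + sqrt(137))/6) - 24*z^2/7 - 27*z/7 + 360/49


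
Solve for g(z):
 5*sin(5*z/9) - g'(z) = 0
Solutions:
 g(z) = C1 - 9*cos(5*z/9)


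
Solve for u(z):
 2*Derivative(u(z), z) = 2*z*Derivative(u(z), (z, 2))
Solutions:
 u(z) = C1 + C2*z^2


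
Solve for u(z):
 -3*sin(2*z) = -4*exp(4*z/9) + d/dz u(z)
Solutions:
 u(z) = C1 + 9*exp(4*z/9) + 3*cos(2*z)/2


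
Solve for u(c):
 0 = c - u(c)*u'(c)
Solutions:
 u(c) = -sqrt(C1 + c^2)
 u(c) = sqrt(C1 + c^2)


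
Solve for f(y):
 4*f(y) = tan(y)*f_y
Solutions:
 f(y) = C1*sin(y)^4


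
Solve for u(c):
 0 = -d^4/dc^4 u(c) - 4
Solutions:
 u(c) = C1 + C2*c + C3*c^2 + C4*c^3 - c^4/6


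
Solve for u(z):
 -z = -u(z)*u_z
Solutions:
 u(z) = -sqrt(C1 + z^2)
 u(z) = sqrt(C1 + z^2)


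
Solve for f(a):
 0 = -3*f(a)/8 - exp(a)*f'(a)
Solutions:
 f(a) = C1*exp(3*exp(-a)/8)


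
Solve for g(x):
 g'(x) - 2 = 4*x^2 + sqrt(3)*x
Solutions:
 g(x) = C1 + 4*x^3/3 + sqrt(3)*x^2/2 + 2*x


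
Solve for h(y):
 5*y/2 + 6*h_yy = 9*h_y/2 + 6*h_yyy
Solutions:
 h(y) = C1 + 5*y^2/18 + 20*y/27 + (C2*sin(sqrt(2)*y/2) + C3*cos(sqrt(2)*y/2))*exp(y/2)


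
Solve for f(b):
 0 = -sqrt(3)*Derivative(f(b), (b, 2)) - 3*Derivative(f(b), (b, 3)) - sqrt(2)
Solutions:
 f(b) = C1 + C2*b + C3*exp(-sqrt(3)*b/3) - sqrt(6)*b^2/6


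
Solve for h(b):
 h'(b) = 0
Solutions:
 h(b) = C1


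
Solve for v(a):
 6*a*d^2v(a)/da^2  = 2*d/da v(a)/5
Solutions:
 v(a) = C1 + C2*a^(16/15)


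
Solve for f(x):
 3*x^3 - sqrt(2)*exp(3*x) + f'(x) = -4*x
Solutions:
 f(x) = C1 - 3*x^4/4 - 2*x^2 + sqrt(2)*exp(3*x)/3


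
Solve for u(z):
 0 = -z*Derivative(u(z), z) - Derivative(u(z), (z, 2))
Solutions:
 u(z) = C1 + C2*erf(sqrt(2)*z/2)


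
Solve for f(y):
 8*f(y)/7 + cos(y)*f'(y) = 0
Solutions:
 f(y) = C1*(sin(y) - 1)^(4/7)/(sin(y) + 1)^(4/7)


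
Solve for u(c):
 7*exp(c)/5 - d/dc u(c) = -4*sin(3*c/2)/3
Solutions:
 u(c) = C1 + 7*exp(c)/5 - 8*cos(3*c/2)/9
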